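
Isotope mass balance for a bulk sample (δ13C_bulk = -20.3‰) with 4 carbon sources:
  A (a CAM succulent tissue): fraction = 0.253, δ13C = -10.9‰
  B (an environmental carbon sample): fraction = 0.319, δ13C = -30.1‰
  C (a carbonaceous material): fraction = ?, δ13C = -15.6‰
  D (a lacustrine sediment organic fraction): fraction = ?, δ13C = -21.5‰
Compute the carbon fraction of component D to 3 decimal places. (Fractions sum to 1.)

Let f_D and f_C be the unknown fractions; fractions sum to 1 so f_D + f_C = 0.428.
Mass balance: Σ fᵢ·δᵢ = δ_bulk ⇒ f_D·(-21.5) + f_C·(-15.6) = -20.3 − (-12.360) = -7.940
Substitute f_C = 0.428 − f_D:
f_D·(-21.5 − -15.6) = -7.940 − 0.428×(-15.6) = -1.264
f_D = -1.264 / -5.9 = 0.2142

0.214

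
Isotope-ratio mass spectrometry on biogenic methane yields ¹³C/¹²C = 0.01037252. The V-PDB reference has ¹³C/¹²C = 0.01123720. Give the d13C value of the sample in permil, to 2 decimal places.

d13C = (R_sample / R_standard − 1) × 1000
R_sample / R_standard = 0.01037252 / 0.01123720 = 0.923052
d13C = (0.923052 − 1) × 1000 = -76.948 permil

-76.95 permil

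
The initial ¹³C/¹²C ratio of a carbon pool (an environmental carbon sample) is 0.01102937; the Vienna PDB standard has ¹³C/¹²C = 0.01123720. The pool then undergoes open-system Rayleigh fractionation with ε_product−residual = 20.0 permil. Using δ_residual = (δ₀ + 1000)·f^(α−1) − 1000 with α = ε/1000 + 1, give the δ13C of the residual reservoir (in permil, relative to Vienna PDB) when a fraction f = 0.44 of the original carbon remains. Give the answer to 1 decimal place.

-34.5 permil

δ₀ = (0.01102937/0.01123720 − 1)×1000 = (0.981505 − 1)×1000 = -18.495 permil
α − 1 = ε/1000 = 0.0200
f^(α−1) = 0.44^(0.0200) = 0.983714
δ_res = (-18.495 + 1000) × 0.983714 − 1000 = 965.521 − 1000 = -34.48 permil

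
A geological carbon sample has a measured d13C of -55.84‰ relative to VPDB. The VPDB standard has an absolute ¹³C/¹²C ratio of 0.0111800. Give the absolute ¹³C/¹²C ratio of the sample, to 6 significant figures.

0.0105557

R_sample = R_standard × (d13C/1000 + 1)
R_sample = 0.0111800 × (-55.84/1000 + 1) = 0.0111800 × 0.944160
R_sample = 0.0105557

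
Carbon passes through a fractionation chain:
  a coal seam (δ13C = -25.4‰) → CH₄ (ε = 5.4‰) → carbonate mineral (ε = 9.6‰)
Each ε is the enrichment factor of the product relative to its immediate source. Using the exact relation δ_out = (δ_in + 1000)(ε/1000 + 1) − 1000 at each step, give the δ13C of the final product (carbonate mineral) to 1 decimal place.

step 1: δ = (-25.40 + 1000)·(5.4/1000 + 1) − 1000 = -20.14‰
step 2: δ = (-20.14 + 1000)·(9.6/1000 + 1) − 1000 = -10.73‰

-10.7‰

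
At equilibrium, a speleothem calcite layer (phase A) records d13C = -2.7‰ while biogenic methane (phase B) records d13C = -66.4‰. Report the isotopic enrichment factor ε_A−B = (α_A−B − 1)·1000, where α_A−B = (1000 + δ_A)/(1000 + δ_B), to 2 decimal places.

α_A−B = (1000 + -2.7) / (1000 + -66.4) = 997.3 / 933.6 = 1.068231
ε_A−B = (1.068231 − 1) × 1000 = 68.231‰
(The approximation ε ≈ δ_A − δ_B would give 63.7‰.)

68.23‰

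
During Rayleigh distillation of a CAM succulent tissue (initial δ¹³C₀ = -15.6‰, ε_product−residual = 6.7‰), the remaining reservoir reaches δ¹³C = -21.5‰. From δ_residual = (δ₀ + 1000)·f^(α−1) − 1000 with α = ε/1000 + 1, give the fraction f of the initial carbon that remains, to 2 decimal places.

α − 1 = ε/1000 = 0.0067
(δ_res + 1000)/(δ₀ + 1000) = (-21.5 + 1000)/(-15.6 + 1000) = 978.5/984.4 = 0.994007
f = 0.994007^(1/0.0067) = exp(ln(0.994007)/0.0067) = exp(-0.00601/0.0067)
f = exp(-0.8972) = 0.4077

0.41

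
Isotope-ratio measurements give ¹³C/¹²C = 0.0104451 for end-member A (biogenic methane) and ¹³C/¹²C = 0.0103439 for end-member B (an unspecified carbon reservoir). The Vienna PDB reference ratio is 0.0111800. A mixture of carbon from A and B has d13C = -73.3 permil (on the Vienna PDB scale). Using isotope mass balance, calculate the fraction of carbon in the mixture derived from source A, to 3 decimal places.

0.164

δ_A = (0.0104451/0.0111800 − 1)×1000 = (0.934267 − 1)×1000 = -65.733 permil
δ_B = (0.0103439/0.0111800 − 1)×1000 = (0.925215 − 1)×1000 = -74.785 permil
f_A = (δ_mix − δ_B)/(δ_A − δ_B) = (-73.3 − (-74.785))/(-65.733 − (-74.785))
f_A = 1.485 / 9.052 = 0.1641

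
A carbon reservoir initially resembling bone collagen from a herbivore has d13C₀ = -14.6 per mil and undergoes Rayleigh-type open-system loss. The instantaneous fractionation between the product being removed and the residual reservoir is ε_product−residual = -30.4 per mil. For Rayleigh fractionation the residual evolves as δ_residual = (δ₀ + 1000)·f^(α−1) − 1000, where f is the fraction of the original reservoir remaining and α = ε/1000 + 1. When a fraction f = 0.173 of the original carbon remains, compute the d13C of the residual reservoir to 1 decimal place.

39.4 per mil

Rayleigh residual: δ_res = (δ₀ + 1000)·f^(α−1) − 1000
α = ε/1000 + 1 = 0.96960, so α − 1 = -0.03040
f^(α−1) = 0.173^(-0.03040) = 1.054784
δ_res = (-14.6 + 1000) × 1.054784 − 1000 = 1039.384 − 1000 = 39.38 per mil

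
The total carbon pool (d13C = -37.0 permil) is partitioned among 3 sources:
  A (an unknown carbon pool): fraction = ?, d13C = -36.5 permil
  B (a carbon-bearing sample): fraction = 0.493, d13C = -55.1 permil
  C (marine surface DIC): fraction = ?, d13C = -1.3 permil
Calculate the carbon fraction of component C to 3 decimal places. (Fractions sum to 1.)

Let f_C and f_A be the unknown fractions; fractions sum to 1 so f_C + f_A = 0.507.
Mass balance: Σ fᵢ·δᵢ = δ_bulk ⇒ f_C·(-1.3) + f_A·(-36.5) = -37.0 − (-27.164) = -9.836
Substitute f_A = 0.507 − f_C:
f_C·(-1.3 − -36.5) = -9.836 − 0.507×(-36.5) = 8.670
f_C = 8.670 / 35.2 = 0.2463

0.246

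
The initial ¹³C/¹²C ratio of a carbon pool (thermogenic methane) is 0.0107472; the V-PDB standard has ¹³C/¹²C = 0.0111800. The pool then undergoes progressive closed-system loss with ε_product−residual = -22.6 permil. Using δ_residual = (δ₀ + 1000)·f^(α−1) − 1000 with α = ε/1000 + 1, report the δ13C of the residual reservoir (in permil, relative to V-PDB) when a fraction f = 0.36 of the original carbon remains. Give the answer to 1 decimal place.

-16.3 permil

δ₀ = (0.0107472/0.0111800 − 1)×1000 = (0.961288 − 1)×1000 = -38.712 permil
α − 1 = ε/1000 = -0.0226
f^(α−1) = 0.36^(-0.0226) = 1.023358
δ_res = (-38.712 + 1000) × 1.023358 − 1000 = 983.742 − 1000 = -16.26 permil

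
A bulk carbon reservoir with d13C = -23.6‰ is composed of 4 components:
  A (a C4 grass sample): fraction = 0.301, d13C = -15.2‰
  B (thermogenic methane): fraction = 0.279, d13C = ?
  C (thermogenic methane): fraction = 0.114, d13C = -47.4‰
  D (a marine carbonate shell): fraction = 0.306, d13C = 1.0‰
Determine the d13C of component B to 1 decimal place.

Isotope mass balance: δ_bulk = Σ fᵢ·δᵢ.
-23.6 = 0.301×(-15.2) + 0.279×δ_B + 0.114×(-47.4) + 0.306×(1.0)
0.279·δ_B = -23.6 − (-9.673) = -13.927
δ_B = -13.927 / 0.279 = -49.92‰

-49.9‰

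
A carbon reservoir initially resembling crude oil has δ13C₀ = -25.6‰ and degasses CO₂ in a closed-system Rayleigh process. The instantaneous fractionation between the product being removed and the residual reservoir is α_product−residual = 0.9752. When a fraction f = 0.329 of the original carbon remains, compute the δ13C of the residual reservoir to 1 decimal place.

Rayleigh residual: δ_res = (δ₀ + 1000)·f^(α−1) − 1000
α − 1 = -0.02480
f^(α−1) = 0.329^(-0.02480) = 1.027954
δ_res = (-25.6 + 1000) × 1.027954 − 1000 = 1001.638 − 1000 = 1.64‰

1.6‰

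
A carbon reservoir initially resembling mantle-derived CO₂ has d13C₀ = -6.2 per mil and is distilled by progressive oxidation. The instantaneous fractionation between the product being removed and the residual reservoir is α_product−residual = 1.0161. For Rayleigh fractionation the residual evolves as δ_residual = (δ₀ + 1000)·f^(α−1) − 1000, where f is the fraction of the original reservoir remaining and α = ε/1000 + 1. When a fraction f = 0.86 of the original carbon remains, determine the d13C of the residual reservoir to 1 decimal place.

Rayleigh residual: δ_res = (δ₀ + 1000)·f^(α−1) − 1000
α − 1 = 0.01610
f^(α−1) = 0.86^(0.01610) = 0.997575
δ_res = (-6.2 + 1000) × 0.997575 − 1000 = 991.390 − 1000 = -8.61 per mil

-8.6 per mil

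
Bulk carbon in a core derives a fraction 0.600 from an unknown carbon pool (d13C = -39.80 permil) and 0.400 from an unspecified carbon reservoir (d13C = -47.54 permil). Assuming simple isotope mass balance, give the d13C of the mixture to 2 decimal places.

δ_mix = f_A·δ_A + f_B·δ_B
δ_mix = 0.600 × (-39.80) + 0.400 × (-47.54)
δ_mix = -23.880 + -19.016 = -42.896 permil

-42.90 permil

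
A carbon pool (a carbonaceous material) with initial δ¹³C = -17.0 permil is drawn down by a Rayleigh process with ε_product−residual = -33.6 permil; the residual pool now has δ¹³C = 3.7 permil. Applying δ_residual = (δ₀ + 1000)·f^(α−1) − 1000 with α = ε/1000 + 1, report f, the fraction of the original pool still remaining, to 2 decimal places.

0.54

α − 1 = ε/1000 = -0.0336
(δ_res + 1000)/(δ₀ + 1000) = (3.7 + 1000)/(-17.0 + 1000) = 1003.7/983.0 = 1.021058
f = 1.021058^(1/-0.0336) = exp(ln(1.021058)/-0.0336) = exp(0.02084/-0.0336)
f = exp(-0.6202) = 0.5378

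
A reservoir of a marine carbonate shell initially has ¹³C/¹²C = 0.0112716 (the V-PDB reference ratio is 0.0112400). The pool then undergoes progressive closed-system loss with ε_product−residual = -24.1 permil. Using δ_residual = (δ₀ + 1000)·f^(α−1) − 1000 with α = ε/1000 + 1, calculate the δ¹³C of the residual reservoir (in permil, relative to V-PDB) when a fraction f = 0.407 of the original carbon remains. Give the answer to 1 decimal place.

24.8 permil

δ₀ = (0.0112716/0.0112400 − 1)×1000 = (1.002811 − 1)×1000 = 2.811 permil
α − 1 = ε/1000 = -0.0241
f^(α−1) = 0.407^(-0.0241) = 1.021901
δ_res = (2.811 + 1000) × 1.021901 − 1000 = 1024.774 − 1000 = 24.77 permil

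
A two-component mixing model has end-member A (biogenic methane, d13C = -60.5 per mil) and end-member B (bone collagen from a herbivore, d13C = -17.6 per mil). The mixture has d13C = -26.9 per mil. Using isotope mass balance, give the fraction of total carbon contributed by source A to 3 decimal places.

0.217

δ_mix = f_A·δ_A + (1 − f_A)·δ_B  ⇒  f_A = (δ_mix − δ_B)/(δ_A − δ_B)
f_A = (-26.9 − (-17.6)) / (-60.5 − (-17.6))
f_A = -9.3 / -42.9 = 0.2168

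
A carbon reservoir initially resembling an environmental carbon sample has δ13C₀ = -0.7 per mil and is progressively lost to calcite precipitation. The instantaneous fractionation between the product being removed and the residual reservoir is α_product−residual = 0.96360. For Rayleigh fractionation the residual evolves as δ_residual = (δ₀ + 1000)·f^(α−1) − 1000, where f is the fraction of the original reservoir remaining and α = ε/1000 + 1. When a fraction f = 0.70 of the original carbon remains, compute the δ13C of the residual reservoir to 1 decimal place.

12.4 per mil

Rayleigh residual: δ_res = (δ₀ + 1000)·f^(α−1) − 1000
α − 1 = -0.03640
f^(α−1) = 0.70^(-0.03640) = 1.013068
δ_res = (-0.7 + 1000) × 1.013068 − 1000 = 1012.358 − 1000 = 12.36 per mil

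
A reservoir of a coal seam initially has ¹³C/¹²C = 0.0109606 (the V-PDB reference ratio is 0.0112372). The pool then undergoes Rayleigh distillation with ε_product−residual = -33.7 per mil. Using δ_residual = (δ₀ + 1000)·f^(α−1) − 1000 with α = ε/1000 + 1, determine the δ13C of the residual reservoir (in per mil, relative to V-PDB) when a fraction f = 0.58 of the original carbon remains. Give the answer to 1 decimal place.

δ₀ = (0.0109606/0.0112372 − 1)×1000 = (0.975385 − 1)×1000 = -24.615 per mil
α − 1 = ε/1000 = -0.0337
f^(α−1) = 0.58^(-0.0337) = 1.018527
δ_res = (-24.615 + 1000) × 1.018527 − 1000 = 993.456 − 1000 = -6.54 per mil

-6.5 per mil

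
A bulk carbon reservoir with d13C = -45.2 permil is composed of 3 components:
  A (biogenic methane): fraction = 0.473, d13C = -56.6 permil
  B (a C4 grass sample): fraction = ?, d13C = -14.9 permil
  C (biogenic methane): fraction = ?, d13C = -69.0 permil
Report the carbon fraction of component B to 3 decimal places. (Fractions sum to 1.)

0.332

Let f_B and f_C be the unknown fractions; fractions sum to 1 so f_B + f_C = 0.527.
Mass balance: Σ fᵢ·δᵢ = δ_bulk ⇒ f_B·(-14.9) + f_C·(-69.0) = -45.2 − (-26.772) = -18.428
Substitute f_C = 0.527 − f_B:
f_B·(-14.9 − -69.0) = -18.428 − 0.527×(-69.0) = 17.935
f_B = 17.935 / 54.1 = 0.3315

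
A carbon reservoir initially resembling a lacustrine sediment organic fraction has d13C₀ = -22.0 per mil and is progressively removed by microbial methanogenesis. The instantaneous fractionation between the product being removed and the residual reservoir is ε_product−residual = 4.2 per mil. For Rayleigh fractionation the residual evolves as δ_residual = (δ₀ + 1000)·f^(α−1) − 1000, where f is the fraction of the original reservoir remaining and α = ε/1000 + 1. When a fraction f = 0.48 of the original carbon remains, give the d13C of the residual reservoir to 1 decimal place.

Rayleigh residual: δ_res = (δ₀ + 1000)·f^(α−1) − 1000
α = ε/1000 + 1 = 1.00420, so α − 1 = 0.00420
f^(α−1) = 0.48^(0.00420) = 0.996922
δ_res = (-22.0 + 1000) × 0.996922 − 1000 = 974.990 − 1000 = -25.01 per mil

-25.0 per mil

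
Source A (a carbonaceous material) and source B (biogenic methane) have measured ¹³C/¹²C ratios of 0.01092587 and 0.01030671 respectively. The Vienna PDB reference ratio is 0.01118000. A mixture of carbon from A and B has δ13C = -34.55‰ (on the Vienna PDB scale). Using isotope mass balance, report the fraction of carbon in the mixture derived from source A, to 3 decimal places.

δ_A = (0.01092587/0.01118000 − 1)×1000 = (0.977269 − 1)×1000 = -22.731‰
δ_B = (0.01030671/0.01118000 − 1)×1000 = (0.921888 − 1)×1000 = -78.112‰
f_A = (δ_mix − δ_B)/(δ_A − δ_B) = (-34.55 − (-78.112))/(-22.731 − (-78.112))
f_A = 43.562 / 55.381 = 0.7866

0.787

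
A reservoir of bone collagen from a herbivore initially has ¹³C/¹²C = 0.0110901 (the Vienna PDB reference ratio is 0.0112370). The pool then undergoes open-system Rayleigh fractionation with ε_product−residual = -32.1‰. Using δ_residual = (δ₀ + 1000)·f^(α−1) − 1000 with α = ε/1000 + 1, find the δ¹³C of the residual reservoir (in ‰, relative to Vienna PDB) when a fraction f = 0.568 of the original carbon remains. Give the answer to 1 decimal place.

δ₀ = (0.0110901/0.0112370 − 1)×1000 = (0.986927 − 1)×1000 = -13.073‰
α − 1 = ε/1000 = -0.0321
f^(α−1) = 0.568^(-0.0321) = 1.018323
δ_res = (-13.073 + 1000) × 1.018323 − 1000 = 1005.010 − 1000 = 5.01‰

5.0‰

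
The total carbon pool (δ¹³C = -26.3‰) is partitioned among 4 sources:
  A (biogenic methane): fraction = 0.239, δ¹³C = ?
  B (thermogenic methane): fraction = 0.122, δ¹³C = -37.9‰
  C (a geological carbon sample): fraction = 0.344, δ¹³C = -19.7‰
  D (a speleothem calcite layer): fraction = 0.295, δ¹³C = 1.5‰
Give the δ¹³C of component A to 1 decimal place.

-64.2‰

Isotope mass balance: δ_bulk = Σ fᵢ·δᵢ.
-26.3 = 0.239×δ_A + 0.122×(-37.9) + 0.344×(-19.7) + 0.295×(1.5)
0.239·δ_A = -26.3 − (-10.958) = -15.342
δ_A = -15.342 / 0.239 = -64.19‰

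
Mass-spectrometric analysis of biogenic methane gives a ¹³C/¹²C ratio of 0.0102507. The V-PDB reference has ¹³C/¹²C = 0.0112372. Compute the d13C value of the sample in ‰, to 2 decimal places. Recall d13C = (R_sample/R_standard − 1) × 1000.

d13C = (R_sample / R_standard − 1) × 1000
R_sample / R_standard = 0.0102507 / 0.0112372 = 0.912211
d13C = (0.912211 − 1) × 1000 = -87.789‰

-87.79‰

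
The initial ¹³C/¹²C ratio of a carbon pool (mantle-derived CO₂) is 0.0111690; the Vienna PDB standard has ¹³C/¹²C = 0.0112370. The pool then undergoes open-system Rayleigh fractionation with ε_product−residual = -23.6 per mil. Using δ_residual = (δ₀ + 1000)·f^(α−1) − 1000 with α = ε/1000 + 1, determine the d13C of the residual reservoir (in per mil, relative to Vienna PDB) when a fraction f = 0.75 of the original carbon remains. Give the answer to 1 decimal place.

δ₀ = (0.0111690/0.0112370 − 1)×1000 = (0.993949 − 1)×1000 = -6.051 per mil
α − 1 = ε/1000 = -0.0236
f^(α−1) = 0.75^(-0.0236) = 1.006812
δ_res = (-6.051 + 1000) × 1.006812 − 1000 = 1000.720 − 1000 = 0.72 per mil

0.7 per mil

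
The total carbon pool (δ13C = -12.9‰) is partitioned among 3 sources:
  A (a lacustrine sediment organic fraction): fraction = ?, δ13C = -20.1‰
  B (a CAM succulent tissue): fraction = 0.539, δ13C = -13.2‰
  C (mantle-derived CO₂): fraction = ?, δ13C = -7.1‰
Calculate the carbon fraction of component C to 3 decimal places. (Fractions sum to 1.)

Let f_C and f_A be the unknown fractions; fractions sum to 1 so f_C + f_A = 0.461.
Mass balance: Σ fᵢ·δᵢ = δ_bulk ⇒ f_C·(-7.1) + f_A·(-20.1) = -12.9 − (-7.115) = -5.785
Substitute f_A = 0.461 − f_C:
f_C·(-7.1 − -20.1) = -5.785 − 0.461×(-20.1) = 3.481
f_C = 3.481 / 13.0 = 0.2678

0.268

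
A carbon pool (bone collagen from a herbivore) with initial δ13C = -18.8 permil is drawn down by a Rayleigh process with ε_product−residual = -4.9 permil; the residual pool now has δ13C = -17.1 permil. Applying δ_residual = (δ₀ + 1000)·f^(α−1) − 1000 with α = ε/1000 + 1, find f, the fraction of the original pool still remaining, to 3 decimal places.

0.702

α − 1 = ε/1000 = -0.0049
(δ_res + 1000)/(δ₀ + 1000) = (-17.1 + 1000)/(-18.8 + 1000) = 982.9/981.2 = 1.001733
f = 1.001733^(1/-0.0049) = exp(ln(1.001733)/-0.0049) = exp(0.00173/-0.0049)
f = exp(-0.3533) = 0.7024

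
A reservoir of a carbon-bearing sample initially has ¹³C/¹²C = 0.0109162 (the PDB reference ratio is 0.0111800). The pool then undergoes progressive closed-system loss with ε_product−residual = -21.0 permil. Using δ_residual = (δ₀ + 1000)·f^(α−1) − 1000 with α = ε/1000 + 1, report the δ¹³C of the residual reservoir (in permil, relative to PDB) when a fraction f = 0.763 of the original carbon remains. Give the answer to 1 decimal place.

δ₀ = (0.0109162/0.0111800 − 1)×1000 = (0.976404 − 1)×1000 = -23.596 permil
α − 1 = ε/1000 = -0.0210
f^(α−1) = 0.763^(-0.0210) = 1.005697
δ_res = (-23.596 + 1000) × 1.005697 − 1000 = 981.966 − 1000 = -18.03 permil

-18.0 permil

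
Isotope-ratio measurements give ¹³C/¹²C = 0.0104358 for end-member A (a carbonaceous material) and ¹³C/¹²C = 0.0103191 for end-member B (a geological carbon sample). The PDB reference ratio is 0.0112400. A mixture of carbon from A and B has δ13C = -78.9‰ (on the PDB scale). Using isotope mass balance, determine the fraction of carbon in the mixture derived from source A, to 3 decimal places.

δ_A = (0.0104358/0.0112400 − 1)×1000 = (0.928452 − 1)×1000 = -71.548‰
δ_B = (0.0103191/0.0112400 − 1)×1000 = (0.918069 − 1)×1000 = -81.931‰
f_A = (δ_mix − δ_B)/(δ_A − δ_B) = (-78.9 − (-81.931))/(-71.548 − (-81.931))
f_A = 3.031 / 10.383 = 0.2919

0.292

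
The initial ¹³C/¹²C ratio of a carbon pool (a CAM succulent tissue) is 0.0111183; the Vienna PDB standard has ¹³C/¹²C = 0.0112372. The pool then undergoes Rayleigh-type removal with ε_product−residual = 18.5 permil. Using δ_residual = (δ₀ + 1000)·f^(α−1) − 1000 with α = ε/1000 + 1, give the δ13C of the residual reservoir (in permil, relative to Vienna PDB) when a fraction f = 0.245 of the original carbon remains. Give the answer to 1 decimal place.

δ₀ = (0.0111183/0.0112372 − 1)×1000 = (0.989419 − 1)×1000 = -10.581 permil
α − 1 = ε/1000 = 0.0185
f^(α−1) = 0.245^(0.0185) = 0.974315
δ_res = (-10.581 + 1000) × 0.974315 − 1000 = 964.006 − 1000 = -35.99 permil

-36.0 permil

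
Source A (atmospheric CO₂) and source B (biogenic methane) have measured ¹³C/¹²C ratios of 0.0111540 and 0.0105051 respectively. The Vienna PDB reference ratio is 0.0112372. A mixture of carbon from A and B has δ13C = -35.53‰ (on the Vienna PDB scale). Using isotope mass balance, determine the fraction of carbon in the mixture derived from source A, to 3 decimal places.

δ_A = (0.0111540/0.0112372 − 1)×1000 = (0.992596 − 1)×1000 = -7.404‰
δ_B = (0.0105051/0.0112372 − 1)×1000 = (0.934850 − 1)×1000 = -65.150‰
f_A = (δ_mix − δ_B)/(δ_A − δ_B) = (-35.53 − (-65.150))/(-7.404 − (-65.150))
f_A = 29.620 / 57.746 = 0.5129

0.513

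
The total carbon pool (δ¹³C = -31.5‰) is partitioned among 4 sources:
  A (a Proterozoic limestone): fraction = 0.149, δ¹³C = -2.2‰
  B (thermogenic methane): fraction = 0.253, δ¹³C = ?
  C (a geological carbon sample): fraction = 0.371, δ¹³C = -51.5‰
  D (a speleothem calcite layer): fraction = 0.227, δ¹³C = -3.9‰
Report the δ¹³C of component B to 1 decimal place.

Isotope mass balance: δ_bulk = Σ fᵢ·δᵢ.
-31.5 = 0.149×(-2.2) + 0.253×δ_B + 0.371×(-51.5) + 0.227×(-3.9)
0.253·δ_B = -31.5 − (-20.320) = -11.180
δ_B = -11.180 / 0.253 = -44.19‰

-44.2‰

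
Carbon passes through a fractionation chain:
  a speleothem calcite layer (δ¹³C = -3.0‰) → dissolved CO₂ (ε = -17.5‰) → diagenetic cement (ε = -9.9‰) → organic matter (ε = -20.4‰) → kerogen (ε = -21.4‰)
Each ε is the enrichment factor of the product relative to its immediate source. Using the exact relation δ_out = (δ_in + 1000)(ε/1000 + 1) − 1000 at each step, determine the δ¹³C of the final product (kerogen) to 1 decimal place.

-70.3‰

step 1: δ = (-3.00 + 1000)·(-17.5/1000 + 1) − 1000 = -20.45‰
step 2: δ = (-20.45 + 1000)·(-9.9/1000 + 1) − 1000 = -30.15‰
step 3: δ = (-30.15 + 1000)·(-20.4/1000 + 1) − 1000 = -49.93‰
step 4: δ = (-49.93 + 1000)·(-21.4/1000 + 1) − 1000 = -70.26‰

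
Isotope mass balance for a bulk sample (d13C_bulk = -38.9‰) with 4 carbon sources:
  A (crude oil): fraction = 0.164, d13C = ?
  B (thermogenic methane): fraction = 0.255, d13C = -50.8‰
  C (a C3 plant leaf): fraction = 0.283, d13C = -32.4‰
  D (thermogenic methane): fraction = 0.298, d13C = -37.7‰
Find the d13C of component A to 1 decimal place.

Isotope mass balance: δ_bulk = Σ fᵢ·δᵢ.
-38.9 = 0.164×δ_A + 0.255×(-50.8) + 0.283×(-32.4) + 0.298×(-37.7)
0.164·δ_A = -38.9 − (-33.358) = -5.542
δ_A = -5.542 / 0.164 = -33.79‰

-33.8‰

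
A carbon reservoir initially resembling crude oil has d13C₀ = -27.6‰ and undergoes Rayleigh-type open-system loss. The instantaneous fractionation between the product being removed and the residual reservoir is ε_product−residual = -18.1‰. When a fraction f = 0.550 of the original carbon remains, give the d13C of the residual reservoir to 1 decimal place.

Rayleigh residual: δ_res = (δ₀ + 1000)·f^(α−1) − 1000
α = ε/1000 + 1 = 0.98190, so α − 1 = -0.01810
f^(α−1) = 0.550^(-0.01810) = 1.010880
δ_res = (-27.6 + 1000) × 1.010880 − 1000 = 982.979 − 1000 = -17.02‰

-17.0‰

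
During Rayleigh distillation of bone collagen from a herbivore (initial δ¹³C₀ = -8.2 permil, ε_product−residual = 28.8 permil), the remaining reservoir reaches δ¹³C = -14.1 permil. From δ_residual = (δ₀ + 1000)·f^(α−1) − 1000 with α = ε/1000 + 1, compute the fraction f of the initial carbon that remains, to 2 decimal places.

α − 1 = ε/1000 = 0.0288
(δ_res + 1000)/(δ₀ + 1000) = (-14.1 + 1000)/(-8.2 + 1000) = 985.9/991.8 = 0.994051
f = 0.994051^(1/0.0288) = exp(ln(0.994051)/0.0288) = exp(-0.00597/0.0288)
f = exp(-0.2072) = 0.8129

0.81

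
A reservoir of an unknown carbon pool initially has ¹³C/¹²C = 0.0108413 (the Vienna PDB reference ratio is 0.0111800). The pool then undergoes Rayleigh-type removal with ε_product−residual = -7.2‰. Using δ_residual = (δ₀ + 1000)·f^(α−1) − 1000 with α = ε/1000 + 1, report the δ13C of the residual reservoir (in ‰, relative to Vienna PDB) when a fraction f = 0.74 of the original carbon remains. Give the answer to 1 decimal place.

-28.2‰

δ₀ = (0.0108413/0.0111800 − 1)×1000 = (0.969705 − 1)×1000 = -30.295‰
α − 1 = ε/1000 = -0.0072
f^(α−1) = 0.74^(-0.0072) = 1.002170
δ_res = (-30.295 + 1000) × 1.002170 − 1000 = 971.809 − 1000 = -28.19‰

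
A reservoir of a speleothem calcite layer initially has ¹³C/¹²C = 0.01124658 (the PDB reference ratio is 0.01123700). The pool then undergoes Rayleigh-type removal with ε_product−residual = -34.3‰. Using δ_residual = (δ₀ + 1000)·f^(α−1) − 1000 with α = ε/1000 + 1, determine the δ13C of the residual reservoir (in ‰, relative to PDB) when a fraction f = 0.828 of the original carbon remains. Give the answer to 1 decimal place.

δ₀ = (0.01124658/0.01123700 − 1)×1000 = (1.000853 − 1)×1000 = 0.853‰
α − 1 = ε/1000 = -0.0343
f^(α−1) = 0.828^(-0.0343) = 1.006495
δ_res = (0.853 + 1000) × 1.006495 − 1000 = 1007.353 − 1000 = 7.35‰

7.4‰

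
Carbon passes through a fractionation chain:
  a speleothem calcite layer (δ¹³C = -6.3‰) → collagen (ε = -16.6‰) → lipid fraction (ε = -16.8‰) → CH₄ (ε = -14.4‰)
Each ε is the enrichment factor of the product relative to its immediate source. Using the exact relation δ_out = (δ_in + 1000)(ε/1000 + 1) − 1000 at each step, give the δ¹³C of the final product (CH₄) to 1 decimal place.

step 1: δ = (-6.30 + 1000)·(-16.6/1000 + 1) − 1000 = -22.80‰
step 2: δ = (-22.80 + 1000)·(-16.8/1000 + 1) − 1000 = -39.21‰
step 3: δ = (-39.21 + 1000)·(-14.4/1000 + 1) − 1000 = -53.05‰

-53.0‰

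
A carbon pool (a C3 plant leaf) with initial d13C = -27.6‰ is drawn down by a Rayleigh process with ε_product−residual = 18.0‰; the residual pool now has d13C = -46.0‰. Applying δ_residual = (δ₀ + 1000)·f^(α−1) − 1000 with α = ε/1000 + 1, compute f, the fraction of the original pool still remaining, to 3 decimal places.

α − 1 = ε/1000 = 0.0180
(δ_res + 1000)/(δ₀ + 1000) = (-46.0 + 1000)/(-27.6 + 1000) = 954.0/972.4 = 0.981078
f = 0.981078^(1/0.0180) = exp(ln(0.981078)/0.0180) = exp(-0.01910/0.0180)
f = exp(-1.0613) = 0.3460

0.346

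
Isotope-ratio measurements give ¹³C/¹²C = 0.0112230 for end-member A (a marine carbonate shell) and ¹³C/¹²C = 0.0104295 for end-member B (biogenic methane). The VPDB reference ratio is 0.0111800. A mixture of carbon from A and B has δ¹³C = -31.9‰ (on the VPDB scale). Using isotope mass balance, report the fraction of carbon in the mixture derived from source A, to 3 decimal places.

0.496

δ_A = (0.0112230/0.0111800 − 1)×1000 = (1.003846 − 1)×1000 = 3.846‰
δ_B = (0.0104295/0.0111800 − 1)×1000 = (0.932871 − 1)×1000 = -67.129‰
f_A = (δ_mix − δ_B)/(δ_A − δ_B) = (-31.9 − (-67.129))/(3.846 − (-67.129))
f_A = 35.229 / 70.975 = 0.4964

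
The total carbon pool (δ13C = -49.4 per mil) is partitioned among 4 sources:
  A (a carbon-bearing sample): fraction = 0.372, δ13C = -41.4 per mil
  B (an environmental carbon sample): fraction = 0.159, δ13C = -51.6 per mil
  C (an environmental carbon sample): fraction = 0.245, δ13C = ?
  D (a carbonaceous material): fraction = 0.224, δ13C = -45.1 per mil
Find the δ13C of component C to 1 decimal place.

-64.1 per mil

Isotope mass balance: δ_bulk = Σ fᵢ·δᵢ.
-49.4 = 0.372×(-41.4) + 0.159×(-51.6) + 0.245×δ_C + 0.224×(-45.1)
0.245·δ_C = -49.4 − (-33.708) = -15.692
δ_C = -15.692 / 0.245 = -64.05 per mil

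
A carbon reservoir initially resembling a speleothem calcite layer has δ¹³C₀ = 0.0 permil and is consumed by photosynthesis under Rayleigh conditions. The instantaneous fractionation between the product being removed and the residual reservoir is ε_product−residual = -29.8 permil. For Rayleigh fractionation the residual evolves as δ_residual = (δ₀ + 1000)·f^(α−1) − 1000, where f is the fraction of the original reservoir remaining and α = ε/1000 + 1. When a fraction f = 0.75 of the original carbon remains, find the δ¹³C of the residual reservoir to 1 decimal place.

8.6 permil

Rayleigh residual: δ_res = (δ₀ + 1000)·f^(α−1) − 1000
α = ε/1000 + 1 = 0.97020, so α − 1 = -0.02980
f^(α−1) = 0.75^(-0.02980) = 1.008610
δ_res = (-0.0 + 1000) × 1.008610 − 1000 = 1008.610 − 1000 = 8.61 permil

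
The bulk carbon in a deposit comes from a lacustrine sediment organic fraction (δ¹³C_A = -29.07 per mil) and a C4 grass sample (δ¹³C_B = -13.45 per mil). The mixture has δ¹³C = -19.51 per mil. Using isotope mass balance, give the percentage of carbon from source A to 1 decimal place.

δ_mix = f_A·δ_A + (1 − f_A)·δ_B  ⇒  f_A = (δ_mix − δ_B)/(δ_A − δ_B)
f_A = (-19.51 − (-13.45)) / (-29.07 − (-13.45))
f_A = -6.06 / -15.62 = 0.3880

38.8%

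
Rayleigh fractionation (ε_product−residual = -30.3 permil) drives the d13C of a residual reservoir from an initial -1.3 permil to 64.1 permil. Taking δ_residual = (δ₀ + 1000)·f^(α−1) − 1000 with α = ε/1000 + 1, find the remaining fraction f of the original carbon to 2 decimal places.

0.12

α − 1 = ε/1000 = -0.0303
(δ_res + 1000)/(δ₀ + 1000) = (64.1 + 1000)/(-1.3 + 1000) = 1064.1/998.7 = 1.065485
f = 1.065485^(1/-0.0303) = exp(ln(1.065485)/-0.0303) = exp(0.06343/-0.0303)
f = exp(-2.0934) = 0.1233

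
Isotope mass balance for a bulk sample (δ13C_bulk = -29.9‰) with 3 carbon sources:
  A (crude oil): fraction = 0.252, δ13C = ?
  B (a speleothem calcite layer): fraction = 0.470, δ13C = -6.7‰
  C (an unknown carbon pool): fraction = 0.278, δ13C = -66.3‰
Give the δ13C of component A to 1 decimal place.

Isotope mass balance: δ_bulk = Σ fᵢ·δᵢ.
-29.9 = 0.252×δ_A + 0.470×(-6.7) + 0.278×(-66.3)
0.252·δ_A = -29.9 − (-21.580) = -8.320
δ_A = -8.320 / 0.252 = -33.01‰

-33.0‰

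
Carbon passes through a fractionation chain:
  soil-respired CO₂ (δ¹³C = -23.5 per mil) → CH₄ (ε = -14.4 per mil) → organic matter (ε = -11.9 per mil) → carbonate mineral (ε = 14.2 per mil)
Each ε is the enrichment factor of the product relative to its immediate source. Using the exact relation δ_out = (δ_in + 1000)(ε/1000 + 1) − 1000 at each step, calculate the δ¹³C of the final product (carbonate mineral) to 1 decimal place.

step 1: δ = (-23.50 + 1000)·(-14.4/1000 + 1) − 1000 = -37.56 per mil
step 2: δ = (-37.56 + 1000)·(-11.9/1000 + 1) − 1000 = -49.01 per mil
step 3: δ = (-49.01 + 1000)·(14.2/1000 + 1) − 1000 = -35.51 per mil

-35.5 per mil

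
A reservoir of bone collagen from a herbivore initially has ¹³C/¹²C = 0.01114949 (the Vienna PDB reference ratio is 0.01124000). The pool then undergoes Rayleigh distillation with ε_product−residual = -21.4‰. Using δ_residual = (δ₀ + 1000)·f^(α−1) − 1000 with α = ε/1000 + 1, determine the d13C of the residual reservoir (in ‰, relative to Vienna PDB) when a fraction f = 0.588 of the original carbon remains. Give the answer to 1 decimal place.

3.3‰

δ₀ = (0.01114949/0.01124000 − 1)×1000 = (0.991948 − 1)×1000 = -8.052‰
α − 1 = ε/1000 = -0.0214
f^(α−1) = 0.588^(-0.0214) = 1.011429
δ_res = (-8.052 + 1000) × 1.011429 − 1000 = 1003.284 − 1000 = 3.28‰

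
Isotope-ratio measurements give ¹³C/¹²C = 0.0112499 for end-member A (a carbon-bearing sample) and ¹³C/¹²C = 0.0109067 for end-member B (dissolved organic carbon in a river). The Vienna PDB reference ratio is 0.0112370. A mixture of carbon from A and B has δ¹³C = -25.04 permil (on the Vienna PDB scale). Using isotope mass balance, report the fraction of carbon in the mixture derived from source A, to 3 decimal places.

0.143

δ_A = (0.0112499/0.0112370 − 1)×1000 = (1.001148 − 1)×1000 = 1.148 permil
δ_B = (0.0109067/0.0112370 − 1)×1000 = (0.970606 − 1)×1000 = -29.394 permil
f_A = (δ_mix − δ_B)/(δ_A − δ_B) = (-25.04 − (-29.394))/(1.148 − (-29.394))
f_A = 4.354 / 30.542 = 0.1426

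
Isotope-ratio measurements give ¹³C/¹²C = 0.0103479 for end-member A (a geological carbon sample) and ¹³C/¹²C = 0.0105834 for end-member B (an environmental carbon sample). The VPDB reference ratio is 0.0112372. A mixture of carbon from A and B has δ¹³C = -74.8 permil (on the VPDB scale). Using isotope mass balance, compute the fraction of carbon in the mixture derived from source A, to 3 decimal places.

δ_A = (0.0103479/0.0112372 − 1)×1000 = (0.920861 − 1)×1000 = -79.139 permil
δ_B = (0.0105834/0.0112372 − 1)×1000 = (0.941818 − 1)×1000 = -58.182 permil
f_A = (δ_mix − δ_B)/(δ_A − δ_B) = (-74.8 − (-58.182))/(-79.139 − (-58.182))
f_A = -16.618 / -20.957 = 0.7930

0.793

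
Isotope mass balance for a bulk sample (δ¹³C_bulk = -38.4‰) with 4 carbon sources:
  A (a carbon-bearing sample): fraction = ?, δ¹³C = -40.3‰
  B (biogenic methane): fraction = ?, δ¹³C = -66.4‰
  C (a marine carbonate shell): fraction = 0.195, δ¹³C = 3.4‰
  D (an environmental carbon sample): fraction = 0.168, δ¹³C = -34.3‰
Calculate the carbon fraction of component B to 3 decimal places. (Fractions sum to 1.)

0.292

Let f_B and f_A be the unknown fractions; fractions sum to 1 so f_B + f_A = 0.637.
Mass balance: Σ fᵢ·δᵢ = δ_bulk ⇒ f_B·(-66.4) + f_A·(-40.3) = -38.4 − (-5.099) = -33.301
Substitute f_A = 0.637 − f_B:
f_B·(-66.4 − -40.3) = -33.301 − 0.637×(-40.3) = -7.630
f_B = -7.630 / -26.1 = 0.2923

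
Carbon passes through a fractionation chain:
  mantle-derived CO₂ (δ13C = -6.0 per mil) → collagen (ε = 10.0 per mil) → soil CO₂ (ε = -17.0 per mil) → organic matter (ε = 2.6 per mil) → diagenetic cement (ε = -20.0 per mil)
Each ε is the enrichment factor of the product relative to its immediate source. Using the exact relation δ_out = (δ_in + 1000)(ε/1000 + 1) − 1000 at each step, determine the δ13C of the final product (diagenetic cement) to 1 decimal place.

step 1: δ = (-6.00 + 1000)·(10.0/1000 + 1) − 1000 = 3.94 per mil
step 2: δ = (3.94 + 1000)·(-17.0/1000 + 1) − 1000 = -13.13 per mil
step 3: δ = (-13.13 + 1000)·(2.6/1000 + 1) − 1000 = -10.56 per mil
step 4: δ = (-10.56 + 1000)·(-20.0/1000 + 1) − 1000 = -30.35 per mil

-30.3 per mil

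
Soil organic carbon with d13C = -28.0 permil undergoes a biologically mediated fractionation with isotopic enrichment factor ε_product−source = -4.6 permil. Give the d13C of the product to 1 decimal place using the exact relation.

Exactly, δ_product = (δ_source + 1000)·(ε/1000 + 1) − 1000.
δ_product = (-28.0 + 1000) × (-4.6/1000 + 1) − 1000
δ_product = -32.47 permil

-32.5 permil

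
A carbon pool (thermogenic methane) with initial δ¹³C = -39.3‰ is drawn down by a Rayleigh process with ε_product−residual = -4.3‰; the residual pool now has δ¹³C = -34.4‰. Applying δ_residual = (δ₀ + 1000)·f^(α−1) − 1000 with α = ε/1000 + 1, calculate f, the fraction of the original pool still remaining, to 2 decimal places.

α − 1 = ε/1000 = -0.0043
(δ_res + 1000)/(δ₀ + 1000) = (-34.4 + 1000)/(-39.3 + 1000) = 965.6/960.7 = 1.005100
f = 1.005100^(1/-0.0043) = exp(ln(1.005100)/-0.0043) = exp(0.00509/-0.0043)
f = exp(-1.1831) = 0.3063

0.31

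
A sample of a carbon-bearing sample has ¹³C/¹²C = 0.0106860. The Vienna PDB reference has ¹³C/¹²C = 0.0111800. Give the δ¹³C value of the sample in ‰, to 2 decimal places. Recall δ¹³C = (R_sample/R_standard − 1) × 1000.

δ¹³C = (R_sample / R_standard − 1) × 1000
R_sample / R_standard = 0.0106860 / 0.0111800 = 0.955814
δ¹³C = (0.955814 − 1) × 1000 = -44.186‰

-44.19‰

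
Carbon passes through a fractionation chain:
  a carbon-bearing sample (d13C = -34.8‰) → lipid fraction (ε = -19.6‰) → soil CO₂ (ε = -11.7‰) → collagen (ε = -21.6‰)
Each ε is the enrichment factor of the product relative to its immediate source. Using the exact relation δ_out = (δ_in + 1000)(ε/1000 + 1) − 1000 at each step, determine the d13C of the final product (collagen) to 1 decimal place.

-85.0‰

step 1: δ = (-34.80 + 1000)·(-19.6/1000 + 1) − 1000 = -53.72‰
step 2: δ = (-53.72 + 1000)·(-11.7/1000 + 1) − 1000 = -64.79‰
step 3: δ = (-64.79 + 1000)·(-21.6/1000 + 1) − 1000 = -84.99‰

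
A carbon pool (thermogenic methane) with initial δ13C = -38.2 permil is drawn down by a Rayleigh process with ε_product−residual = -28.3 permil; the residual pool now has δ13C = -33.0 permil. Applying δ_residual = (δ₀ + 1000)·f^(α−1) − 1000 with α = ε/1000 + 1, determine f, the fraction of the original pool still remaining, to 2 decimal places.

α − 1 = ε/1000 = -0.0283
(δ_res + 1000)/(δ₀ + 1000) = (-33.0 + 1000)/(-38.2 + 1000) = 967.0/961.8 = 1.005407
f = 1.005407^(1/-0.0283) = exp(ln(1.005407)/-0.0283) = exp(0.00539/-0.0283)
f = exp(-0.1905) = 0.8265

0.83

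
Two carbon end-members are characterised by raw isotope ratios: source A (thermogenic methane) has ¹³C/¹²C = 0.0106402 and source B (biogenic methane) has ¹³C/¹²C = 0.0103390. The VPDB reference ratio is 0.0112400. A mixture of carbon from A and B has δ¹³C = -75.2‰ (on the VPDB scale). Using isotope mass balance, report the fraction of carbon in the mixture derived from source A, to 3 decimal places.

δ_A = (0.0106402/0.0112400 − 1)×1000 = (0.946637 − 1)×1000 = -53.363‰
δ_B = (0.0103390/0.0112400 − 1)×1000 = (0.919840 − 1)×1000 = -80.160‰
f_A = (δ_mix − δ_B)/(δ_A − δ_B) = (-75.2 − (-80.160))/(-53.363 − (-80.160))
f_A = 4.960 / 26.797 = 0.1851

0.185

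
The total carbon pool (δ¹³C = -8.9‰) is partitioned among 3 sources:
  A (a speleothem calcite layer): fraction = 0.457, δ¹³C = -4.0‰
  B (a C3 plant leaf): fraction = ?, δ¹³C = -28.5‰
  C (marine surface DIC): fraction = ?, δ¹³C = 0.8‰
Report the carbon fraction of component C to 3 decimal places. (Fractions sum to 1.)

0.287

Let f_C and f_B be the unknown fractions; fractions sum to 1 so f_C + f_B = 0.543.
Mass balance: Σ fᵢ·δᵢ = δ_bulk ⇒ f_C·(0.8) + f_B·(-28.5) = -8.9 − (-1.828) = -7.072
Substitute f_B = 0.543 − f_C:
f_C·(0.8 − -28.5) = -7.072 − 0.543×(-28.5) = 8.404
f_C = 8.404 / 29.3 = 0.2868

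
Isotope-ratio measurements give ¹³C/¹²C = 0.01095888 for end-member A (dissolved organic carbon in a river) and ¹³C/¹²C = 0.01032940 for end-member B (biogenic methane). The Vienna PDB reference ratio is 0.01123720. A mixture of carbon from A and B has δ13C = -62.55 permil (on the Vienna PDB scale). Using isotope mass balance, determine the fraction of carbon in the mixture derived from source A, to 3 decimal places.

0.326

δ_A = (0.01095888/0.01123720 − 1)×1000 = (0.975232 − 1)×1000 = -24.768 permil
δ_B = (0.01032940/0.01123720 − 1)×1000 = (0.919215 − 1)×1000 = -80.785 permil
f_A = (δ_mix − δ_B)/(δ_A − δ_B) = (-62.55 − (-80.785))/(-24.768 − (-80.785))
f_A = 18.235 / 56.018 = 0.3255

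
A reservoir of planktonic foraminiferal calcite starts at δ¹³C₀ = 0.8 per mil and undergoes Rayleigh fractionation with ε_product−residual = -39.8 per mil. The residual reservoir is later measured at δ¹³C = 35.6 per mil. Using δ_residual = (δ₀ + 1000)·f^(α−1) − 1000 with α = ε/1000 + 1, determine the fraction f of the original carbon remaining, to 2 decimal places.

0.42

α − 1 = ε/1000 = -0.0398
(δ_res + 1000)/(δ₀ + 1000) = (35.6 + 1000)/(0.8 + 1000) = 1035.6/1000.8 = 1.034772
f = 1.034772^(1/-0.0398) = exp(ln(1.034772)/-0.0398) = exp(0.03418/-0.0398)
f = exp(-0.8588) = 0.4237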